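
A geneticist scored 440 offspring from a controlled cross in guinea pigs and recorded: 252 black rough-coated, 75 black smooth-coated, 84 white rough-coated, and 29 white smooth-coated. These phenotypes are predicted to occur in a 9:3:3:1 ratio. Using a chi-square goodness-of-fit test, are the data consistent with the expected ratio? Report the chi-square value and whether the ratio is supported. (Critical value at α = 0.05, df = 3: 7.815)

Total ratio parts = 16. Expected numbers out of 440:
  black rough-coated: 440 × 9/16 = 247.5
  black smooth-coated: 440 × 3/16 = 82.5
  white rough-coated: 440 × 3/16 = 82.5
  white smooth-coated: 440 × 1/16 = 27.5
χ² = Σ (O − E)² / E
  black rough-coated: (252 − 247.5)² / 247.5 = 0.0818
  black smooth-coated: (75 − 82.5)² / 82.5 = 0.6818
  white rough-coated: (84 − 82.5)² / 82.5 = 0.0273
  white smooth-coated: (29 − 27.5)² / 27.5 = 0.0818
χ² = 0.0818 + 0.6818 + 0.0273 + 0.0818 = 0.8727 ≈ 0.873
Degrees of freedom = 4 − 1 = 3; critical value at α = 0.05 is 7.815.
Since 0.873 < 7.815, we fail to reject the null hypothesis — the data are consistent with the 9:3:3:1 ratio.

0.873; consistent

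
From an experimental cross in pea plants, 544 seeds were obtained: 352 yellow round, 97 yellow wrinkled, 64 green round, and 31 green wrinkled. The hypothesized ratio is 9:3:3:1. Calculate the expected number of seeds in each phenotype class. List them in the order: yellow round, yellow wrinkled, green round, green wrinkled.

The 9:3:3:1 ratio has 16 parts, so with N = 544 the expected counts are:
  yellow round: 544 × 9/16 = 306
  yellow wrinkled: 544 × 3/16 = 102
  green round: 544 × 3/16 = 102
  green wrinkled: 544 × 1/16 = 34

306, 102, 102, 34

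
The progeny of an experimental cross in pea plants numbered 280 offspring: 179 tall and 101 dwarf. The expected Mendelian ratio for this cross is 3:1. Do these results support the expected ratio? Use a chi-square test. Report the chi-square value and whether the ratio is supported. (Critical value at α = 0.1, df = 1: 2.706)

Under the 3:1 hypothesis (Σ ratio = 4, N = 280):
  tall: 280 × 3/4 = 210
  dwarf: 280 × 1/4 = 70
χ² = Σ (O − E)² / E
  tall: (179 − 210)² / 210 = 4.5762
  dwarf: (101 − 70)² / 70 = 13.7286
χ² = 4.5762 + 13.7286 = 18.3048 ≈ 18.305
Degrees of freedom = 2 − 1 = 1; critical value at α = 0.1 is 2.706.
Since 18.305 > 2.706, we reject the null hypothesis — the data do not fit the 3:1 ratio.

18.305; not consistent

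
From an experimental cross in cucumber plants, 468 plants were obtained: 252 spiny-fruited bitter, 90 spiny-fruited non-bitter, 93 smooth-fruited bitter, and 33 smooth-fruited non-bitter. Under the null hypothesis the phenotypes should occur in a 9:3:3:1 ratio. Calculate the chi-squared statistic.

1.333

Total ratio parts = 16. Expected numbers out of 468:
  spiny-fruited bitter: 468 × 9/16 = 263.25
  spiny-fruited non-bitter: 468 × 3/16 = 87.75
  smooth-fruited bitter: 468 × 3/16 = 87.75
  smooth-fruited non-bitter: 468 × 1/16 = 29.25
χ² = Σ (O − E)² / E
  spiny-fruited bitter: (252 − 263.25)² / 263.25 = 0.4808
  spiny-fruited non-bitter: (90 − 87.75)² / 87.75 = 0.0577
  smooth-fruited bitter: (93 − 87.75)² / 87.75 = 0.3141
  smooth-fruited non-bitter: (33 − 29.25)² / 29.25 = 0.4808
χ² = 0.4808 + 0.0577 + 0.3141 + 0.4808 = 1.3334 ≈ 1.333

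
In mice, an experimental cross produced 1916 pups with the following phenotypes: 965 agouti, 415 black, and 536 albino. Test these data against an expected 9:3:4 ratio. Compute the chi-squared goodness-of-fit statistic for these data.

Total ratio parts = 16. Expected numbers out of 1916:
  agouti: 1916 × 9/16 = 1077.75
  black: 1916 × 3/16 = 359.25
  albino: 1916 × 4/16 = 479
χ² = Σ (O − E)² / E
  agouti: (965 − 1077.75)² / 1077.75 = 11.7955
  black: (415 − 359.25)² / 359.25 = 8.6515
  albino: (536 − 479)² / 479 = 6.7829
χ² = 11.7955 + 8.6515 + 6.7829 = 27.2299 ≈ 27.230

27.230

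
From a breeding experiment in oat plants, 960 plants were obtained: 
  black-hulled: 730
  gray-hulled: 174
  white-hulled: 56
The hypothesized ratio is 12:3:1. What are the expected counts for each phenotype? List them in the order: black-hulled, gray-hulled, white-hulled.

Total ratio parts = 16. Expected numbers out of 960:
  black-hulled: 960 × 12/16 = 720
  gray-hulled: 960 × 3/16 = 180
  white-hulled: 960 × 1/16 = 60

720, 180, 60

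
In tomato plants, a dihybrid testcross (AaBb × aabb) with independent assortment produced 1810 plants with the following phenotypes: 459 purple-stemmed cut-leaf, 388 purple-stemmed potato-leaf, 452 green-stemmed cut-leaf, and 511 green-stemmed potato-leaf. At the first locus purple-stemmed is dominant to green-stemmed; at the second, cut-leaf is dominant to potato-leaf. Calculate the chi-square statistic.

A dihybrid testcross with independent assortment gives a 1:1:1:1 ratio.
Total ratio parts = 4. Expected numbers out of 1810:
  purple-stemmed cut-leaf: 1810 × 1/4 = 452.5
  purple-stemmed potato-leaf: 1810 × 1/4 = 452.5
  green-stemmed cut-leaf: 1810 × 1/4 = 452.5
  green-stemmed potato-leaf: 1810 × 1/4 = 452.5
χ² = Σ (O − E)² / E
  purple-stemmed cut-leaf: (459 − 452.5)² / 452.5 = 0.0934
  purple-stemmed potato-leaf: (388 − 452.5)² / 452.5 = 9.1939
  green-stemmed cut-leaf: (452 − 452.5)² / 452.5 = 0.0006
  green-stemmed potato-leaf: (511 − 452.5)² / 452.5 = 7.5630
χ² = 0.0934 + 9.1939 + 0.0006 + 7.5630 = 16.8509 ≈ 16.851

16.851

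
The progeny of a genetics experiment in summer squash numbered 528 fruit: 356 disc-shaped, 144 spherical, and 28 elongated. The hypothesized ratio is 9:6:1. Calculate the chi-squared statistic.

27.205

The 9:6:1 ratio has 16 parts, so with N = 528 the expected counts are:
  disc-shaped: 528 × 9/16 = 297
  spherical: 528 × 6/16 = 198
  elongated: 528 × 1/16 = 33
χ² = Σ (O − E)² / E
  disc-shaped: (356 − 297)² / 297 = 11.7205
  spherical: (144 − 198)² / 198 = 14.7273
  elongated: (28 − 33)² / 33 = 0.7576
χ² = 11.7205 + 14.7273 + 0.7576 = 27.2054 ≈ 27.205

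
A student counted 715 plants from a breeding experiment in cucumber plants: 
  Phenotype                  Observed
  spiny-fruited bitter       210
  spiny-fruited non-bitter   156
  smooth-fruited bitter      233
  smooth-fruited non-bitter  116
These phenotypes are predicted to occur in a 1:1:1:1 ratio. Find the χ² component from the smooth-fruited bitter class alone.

16.465

Under the 1:1:1:1 hypothesis (Σ ratio = 4, N = 715):
  spiny-fruited bitter: 715 × 1/4 = 178.75
  spiny-fruited non-bitter: 715 × 1/4 = 178.75
  smooth-fruited bitter: 715 × 1/4 = 178.75
  smooth-fruited non-bitter: 715 × 1/4 = 178.75
Contribution of smooth-fruited bitter: (233 − 178.75)² / 178.75 = 16.4647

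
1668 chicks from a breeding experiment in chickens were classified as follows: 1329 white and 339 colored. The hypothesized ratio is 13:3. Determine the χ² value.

Total ratio parts = 16. Expected numbers out of 1668:
  white: 1668 × 13/16 = 1355.25
  colored: 1668 × 3/16 = 312.75
χ² = Σ (O − E)² / E
  white: (1329 − 1355.25)² / 1355.25 = 0.5084
  colored: (339 − 312.75)² / 312.75 = 2.2032
χ² = 0.5084 + 2.2032 = 2.7116 ≈ 2.712

2.712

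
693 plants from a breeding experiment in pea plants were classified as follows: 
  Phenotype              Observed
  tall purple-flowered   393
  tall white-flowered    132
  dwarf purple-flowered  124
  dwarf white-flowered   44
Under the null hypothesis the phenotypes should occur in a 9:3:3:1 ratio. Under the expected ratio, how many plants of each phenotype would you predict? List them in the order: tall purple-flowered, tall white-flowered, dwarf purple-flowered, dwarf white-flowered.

Total ratio parts = 16. Expected numbers out of 693:
  tall purple-flowered: 693 × 9/16 = 389.8125
  tall white-flowered: 693 × 3/16 = 129.9375
  dwarf purple-flowered: 693 × 3/16 = 129.9375
  dwarf white-flowered: 693 × 1/16 = 43.3125

389.8125, 129.9375, 129.9375, 43.3125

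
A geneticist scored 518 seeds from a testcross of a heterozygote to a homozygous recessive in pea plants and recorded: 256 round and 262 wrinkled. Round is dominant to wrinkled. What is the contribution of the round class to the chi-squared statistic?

0.035

A testcross of a heterozygote (Aa × aa) gives a 1:1 phenotypic ratio.
The 1:1 ratio has 2 parts, so with N = 518 the expected counts are:
  round: 518 × 1/2 = 259
  wrinkled: 518 × 1/2 = 259
Contribution of round: (256 − 259)² / 259 = 0.0347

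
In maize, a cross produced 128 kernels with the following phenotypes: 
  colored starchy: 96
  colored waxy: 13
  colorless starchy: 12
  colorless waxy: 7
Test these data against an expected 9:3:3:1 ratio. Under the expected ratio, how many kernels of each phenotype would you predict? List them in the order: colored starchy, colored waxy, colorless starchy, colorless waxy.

72, 24, 24, 8

The 9:3:3:1 ratio has 16 parts, so with N = 128 the expected counts are:
  colored starchy: 128 × 9/16 = 72
  colored waxy: 128 × 3/16 = 24
  colorless starchy: 128 × 3/16 = 24
  colorless waxy: 128 × 1/16 = 8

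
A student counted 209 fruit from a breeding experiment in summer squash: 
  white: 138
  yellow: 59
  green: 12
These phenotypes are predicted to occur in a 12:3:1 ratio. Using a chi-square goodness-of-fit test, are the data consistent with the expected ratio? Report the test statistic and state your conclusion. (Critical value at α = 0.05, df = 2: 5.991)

Under the 12:3:1 hypothesis (Σ ratio = 16, N = 209):
  white: 209 × 12/16 = 156.75
  yellow: 209 × 3/16 = 39.1875
  green: 209 × 1/16 = 13.0625
χ² = Σ (O − E)² / E
  white: (138 − 156.75)² / 156.75 = 2.2428
  yellow: (59 − 39.1875)² / 39.1875 = 10.0168
  green: (12 − 13.0625)² / 13.0625 = 0.0864
χ² = 2.2428 + 10.0168 + 0.0864 = 12.346
Degrees of freedom = 3 − 1 = 2; critical value at α = 0.05 is 5.991.
Since 12.346 > 5.991, we reject the null hypothesis — the data do not fit the 12:3:1 ratio.

12.346; not consistent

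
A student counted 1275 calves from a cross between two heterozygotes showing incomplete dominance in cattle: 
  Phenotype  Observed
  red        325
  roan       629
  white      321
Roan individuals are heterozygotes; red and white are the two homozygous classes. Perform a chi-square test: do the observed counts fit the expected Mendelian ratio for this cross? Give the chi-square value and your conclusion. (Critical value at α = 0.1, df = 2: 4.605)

0.252; consistent

With incomplete dominance, a heterozygote × heterozygote cross gives a 1:2:1 phenotypic ratio.
The 1:2:1 ratio has 4 parts, so with N = 1275 the expected counts are:
  red: 1275 × 1/4 = 318.75
  roan: 1275 × 2/4 = 637.5
  white: 1275 × 1/4 = 318.75
χ² = Σ (O − E)² / E
  red: (325 − 318.75)² / 318.75 = 0.1225
  roan: (629 − 637.5)² / 637.5 = 0.1133
  white: (321 − 318.75)² / 318.75 = 0.0159
χ² = 0.1225 + 0.1133 + 0.0159 = 0.2517 ≈ 0.252
Degrees of freedom = 3 − 1 = 2; critical value at α = 0.1 is 4.605.
Since 0.252 < 4.605, we fail to reject the null hypothesis — the data are consistent with the 1:2:1 ratio.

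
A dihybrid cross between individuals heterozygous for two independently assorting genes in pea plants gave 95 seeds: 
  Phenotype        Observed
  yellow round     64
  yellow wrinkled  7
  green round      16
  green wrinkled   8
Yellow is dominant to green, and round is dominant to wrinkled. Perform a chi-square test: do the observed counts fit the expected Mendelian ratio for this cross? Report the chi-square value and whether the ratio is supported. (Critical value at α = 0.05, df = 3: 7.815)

A dihybrid F₂ with independent assortment and complete dominance at both loci gives a 9:3:3:1 phenotypic ratio.
The 9:3:3:1 ratio has 16 parts, so with N = 95 the expected counts are:
  yellow round: 95 × 9/16 = 53.4375
  yellow wrinkled: 95 × 3/16 = 17.8125
  green round: 95 × 3/16 = 17.8125
  green wrinkled: 95 × 1/16 = 5.9375
χ² = Σ (O − E)² / E
  yellow round: (64 − 53.4375)² / 53.4375 = 2.0878
  yellow wrinkled: (7 − 17.8125)² / 17.8125 = 6.5634
  green round: (16 − 17.8125)² / 17.8125 = 0.1844
  green wrinkled: (8 − 5.9375)² / 5.9375 = 0.7164
χ² = 2.0878 + 6.5634 + 0.1844 + 0.7164 = 9.552
Degrees of freedom = 4 − 1 = 3; critical value at α = 0.05 is 7.815.
Since 9.552 > 7.815, we reject the null hypothesis — the data do not fit the 9:3:3:1 ratio.

9.552; not consistent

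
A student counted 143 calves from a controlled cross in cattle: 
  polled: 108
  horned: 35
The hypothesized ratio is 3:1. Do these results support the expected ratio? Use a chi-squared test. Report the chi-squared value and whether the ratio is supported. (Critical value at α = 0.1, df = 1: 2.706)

Total ratio parts = 4. Expected numbers out of 143:
  polled: 143 × 3/4 = 107.25
  horned: 143 × 1/4 = 35.75
χ² = Σ (O − E)² / E
  polled: (108 − 107.25)² / 107.25 = 0.0052
  horned: (35 − 35.75)² / 35.75 = 0.0157
χ² = 0.0052 + 0.0157 = 0.0209 ≈ 0.021
Degrees of freedom = 2 − 1 = 1; critical value at α = 0.1 is 2.706.
Since 0.021 < 2.706, we fail to reject the null hypothesis — the data are consistent with the 3:1 ratio.

0.021; consistent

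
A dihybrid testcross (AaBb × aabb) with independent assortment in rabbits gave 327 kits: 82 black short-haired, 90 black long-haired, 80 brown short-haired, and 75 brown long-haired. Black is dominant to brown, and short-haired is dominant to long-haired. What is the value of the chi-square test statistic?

A dihybrid testcross with independent assortment gives a 1:1:1:1 ratio.
Under the 1:1:1:1 hypothesis (Σ ratio = 4, N = 327):
  black short-haired: 327 × 1/4 = 81.75
  black long-haired: 327 × 1/4 = 81.75
  brown short-haired: 327 × 1/4 = 81.75
  brown long-haired: 327 × 1/4 = 81.75
χ² = Σ (O − E)² / E
  black short-haired: (82 − 81.75)² / 81.75 = 0.0008
  black long-haired: (90 − 81.75)² / 81.75 = 0.8326
  brown short-haired: (80 − 81.75)² / 81.75 = 0.0375
  brown long-haired: (75 − 81.75)² / 81.75 = 0.5573
χ² = 0.0008 + 0.8326 + 0.0375 + 0.5573 = 1.4282 ≈ 1.428

1.428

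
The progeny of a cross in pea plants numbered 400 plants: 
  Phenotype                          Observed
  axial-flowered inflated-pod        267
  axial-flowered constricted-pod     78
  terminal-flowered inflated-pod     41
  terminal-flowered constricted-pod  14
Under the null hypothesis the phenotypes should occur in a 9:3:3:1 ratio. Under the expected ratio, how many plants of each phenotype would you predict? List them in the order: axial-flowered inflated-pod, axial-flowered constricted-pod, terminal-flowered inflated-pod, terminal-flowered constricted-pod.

Total ratio parts = 16. Expected numbers out of 400:
  axial-flowered inflated-pod: 400 × 9/16 = 225
  axial-flowered constricted-pod: 400 × 3/16 = 75
  terminal-flowered inflated-pod: 400 × 3/16 = 75
  terminal-flowered constricted-pod: 400 × 1/16 = 25

225, 75, 75, 25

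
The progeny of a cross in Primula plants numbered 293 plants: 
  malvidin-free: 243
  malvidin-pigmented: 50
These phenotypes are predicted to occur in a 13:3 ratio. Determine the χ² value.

Under the 13:3 hypothesis (Σ ratio = 16, N = 293):
  malvidin-free: 293 × 13/16 = 238.0625
  malvidin-pigmented: 293 × 3/16 = 54.9375
χ² = Σ (O − E)² / E
  malvidin-free: (243 − 238.0625)² / 238.0625 = 0.1024
  malvidin-pigmented: (50 − 54.9375)² / 54.9375 = 0.4438
χ² = 0.1024 + 0.4438 = 0.5462 ≈ 0.546

0.546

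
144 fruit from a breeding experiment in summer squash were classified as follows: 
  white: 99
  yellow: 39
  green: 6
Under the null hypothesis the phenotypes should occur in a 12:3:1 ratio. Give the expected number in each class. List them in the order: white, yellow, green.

The 12:3:1 ratio has 16 parts, so with N = 144 the expected counts are:
  white: 144 × 12/16 = 108
  yellow: 144 × 3/16 = 27
  green: 144 × 1/16 = 9

108, 27, 9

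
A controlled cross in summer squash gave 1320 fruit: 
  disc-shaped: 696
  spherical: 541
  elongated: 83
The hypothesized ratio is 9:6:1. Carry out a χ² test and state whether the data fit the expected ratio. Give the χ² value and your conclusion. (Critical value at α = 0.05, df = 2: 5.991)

The 9:6:1 ratio has 16 parts, so with N = 1320 the expected counts are:
  disc-shaped: 1320 × 9/16 = 742.5
  spherical: 1320 × 6/16 = 495
  elongated: 1320 × 1/16 = 82.5
χ² = Σ (O − E)² / E
  disc-shaped: (696 − 742.5)² / 742.5 = 2.9121
  spherical: (541 − 495)² / 495 = 4.2747
  elongated: (83 − 82.5)² / 82.5 = 0.0030
χ² = 2.9121 + 4.2747 + 0.0030 = 7.1898 ≈ 7.190
Degrees of freedom = 3 − 1 = 2; critical value at α = 0.05 is 5.991.
Since 7.190 > 5.991, we reject the null hypothesis — the data do not fit the 9:6:1 ratio.

7.190; not consistent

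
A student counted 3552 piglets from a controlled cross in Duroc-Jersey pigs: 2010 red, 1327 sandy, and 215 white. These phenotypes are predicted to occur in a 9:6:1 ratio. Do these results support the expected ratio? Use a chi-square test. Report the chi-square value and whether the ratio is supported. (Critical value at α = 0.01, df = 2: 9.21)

The 9:6:1 ratio has 16 parts, so with N = 3552 the expected counts are:
  red: 3552 × 9/16 = 1998
  sandy: 3552 × 6/16 = 1332
  white: 3552 × 1/16 = 222
χ² = Σ (O − E)² / E
  red: (2010 − 1998)² / 1998 = 0.0721
  sandy: (1327 − 1332)² / 1332 = 0.0188
  white: (215 − 222)² / 222 = 0.2207
χ² = 0.0721 + 0.0188 + 0.2207 = 0.3116 ≈ 0.312
Degrees of freedom = 3 − 1 = 2; critical value at α = 0.01 is 9.21.
Since 0.312 < 9.21, we fail to reject the null hypothesis — the data are consistent with the 9:6:1 ratio.

0.312; consistent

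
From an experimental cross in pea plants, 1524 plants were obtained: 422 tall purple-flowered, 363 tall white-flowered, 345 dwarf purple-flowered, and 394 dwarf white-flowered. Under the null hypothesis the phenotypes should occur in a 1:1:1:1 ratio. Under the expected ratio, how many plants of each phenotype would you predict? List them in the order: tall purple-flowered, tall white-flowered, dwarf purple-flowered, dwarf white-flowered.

Under the 1:1:1:1 hypothesis (Σ ratio = 4, N = 1524):
  tall purple-flowered: 1524 × 1/4 = 381
  tall white-flowered: 1524 × 1/4 = 381
  dwarf purple-flowered: 1524 × 1/4 = 381
  dwarf white-flowered: 1524 × 1/4 = 381

381, 381, 381, 381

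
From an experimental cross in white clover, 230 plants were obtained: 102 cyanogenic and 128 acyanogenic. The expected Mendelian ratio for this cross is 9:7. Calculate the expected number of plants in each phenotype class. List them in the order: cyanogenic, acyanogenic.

129.375, 100.625

Total ratio parts = 16. Expected numbers out of 230:
  cyanogenic: 230 × 9/16 = 129.375
  acyanogenic: 230 × 7/16 = 100.625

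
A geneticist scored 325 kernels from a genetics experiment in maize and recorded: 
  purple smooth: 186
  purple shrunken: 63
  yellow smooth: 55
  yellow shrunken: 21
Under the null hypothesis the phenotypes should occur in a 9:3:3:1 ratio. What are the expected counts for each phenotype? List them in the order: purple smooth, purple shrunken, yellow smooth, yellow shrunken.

Expected counts for N = 325 under a 9:3:3:1 ratio (total parts = 16):
  purple smooth: 325 × 9/16 = 182.8125
  purple shrunken: 325 × 3/16 = 60.9375
  yellow smooth: 325 × 3/16 = 60.9375
  yellow shrunken: 325 × 1/16 = 20.3125

182.8125, 60.9375, 60.9375, 20.3125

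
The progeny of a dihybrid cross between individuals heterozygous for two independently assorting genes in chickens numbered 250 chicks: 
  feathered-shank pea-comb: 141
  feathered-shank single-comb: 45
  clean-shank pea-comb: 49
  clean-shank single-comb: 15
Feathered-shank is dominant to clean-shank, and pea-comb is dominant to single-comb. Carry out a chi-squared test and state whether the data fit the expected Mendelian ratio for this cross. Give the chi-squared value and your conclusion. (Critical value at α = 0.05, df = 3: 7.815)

0.197; consistent

A dihybrid F₂ with independent assortment and complete dominance at both loci gives a 9:3:3:1 phenotypic ratio.
Total ratio parts = 16. Expected numbers out of 250:
  feathered-shank pea-comb: 250 × 9/16 = 140.625
  feathered-shank single-comb: 250 × 3/16 = 46.875
  clean-shank pea-comb: 250 × 3/16 = 46.875
  clean-shank single-comb: 250 × 1/16 = 15.625
χ² = Σ (O − E)² / E
  feathered-shank pea-comb: (141 − 140.625)² / 140.625 = 0.0010
  feathered-shank single-comb: (45 − 46.875)² / 46.875 = 0.0750
  clean-shank pea-comb: (49 − 46.875)² / 46.875 = 0.0963
  clean-shank single-comb: (15 − 15.625)² / 15.625 = 0.0250
χ² = 0.0010 + 0.0750 + 0.0963 + 0.0250 = 0.1973 ≈ 0.197
Degrees of freedom = 4 − 1 = 3; critical value at α = 0.05 is 7.815.
Since 0.197 < 7.815, we fail to reject the null hypothesis — the data are consistent with the 9:3:3:1 ratio.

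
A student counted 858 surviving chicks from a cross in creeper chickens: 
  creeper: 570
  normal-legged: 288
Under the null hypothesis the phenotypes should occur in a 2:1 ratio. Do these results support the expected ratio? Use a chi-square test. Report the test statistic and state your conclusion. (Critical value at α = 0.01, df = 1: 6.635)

0.021; consistent

Under the 2:1 hypothesis (Σ ratio = 3, N = 858):
  creeper: 858 × 2/3 = 572
  normal-legged: 858 × 1/3 = 286
χ² = Σ (O − E)² / E
  creeper: (570 − 572)² / 572 = 0.0070
  normal-legged: (288 − 286)² / 286 = 0.0140
χ² = 0.0070 + 0.0140 = 0.021
Degrees of freedom = 2 − 1 = 1; critical value at α = 0.01 is 6.635.
Since 0.021 < 6.635, we fail to reject the null hypothesis — the data are consistent with the 2:1 ratio.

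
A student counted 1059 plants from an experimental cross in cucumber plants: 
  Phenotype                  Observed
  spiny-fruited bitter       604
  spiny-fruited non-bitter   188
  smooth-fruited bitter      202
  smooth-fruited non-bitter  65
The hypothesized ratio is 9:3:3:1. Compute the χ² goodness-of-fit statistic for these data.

0.759

Under the 9:3:3:1 hypothesis (Σ ratio = 16, N = 1059):
  spiny-fruited bitter: 1059 × 9/16 = 595.6875
  spiny-fruited non-bitter: 1059 × 3/16 = 198.5625
  smooth-fruited bitter: 1059 × 3/16 = 198.5625
  smooth-fruited non-bitter: 1059 × 1/16 = 66.1875
χ² = Σ (O − E)² / E
  spiny-fruited bitter: (604 − 595.6875)² / 595.6875 = 0.1160
  spiny-fruited non-bitter: (188 − 198.5625)² / 198.5625 = 0.5619
  smooth-fruited bitter: (202 − 198.5625)² / 198.5625 = 0.0595
  smooth-fruited non-bitter: (65 − 66.1875)² / 66.1875 = 0.0213
χ² = 0.1160 + 0.5619 + 0.0595 + 0.0213 = 0.7587 ≈ 0.759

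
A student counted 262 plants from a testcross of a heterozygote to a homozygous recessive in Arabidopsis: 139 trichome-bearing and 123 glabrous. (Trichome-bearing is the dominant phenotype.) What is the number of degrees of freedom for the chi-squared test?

1

A testcross of a heterozygote (Aa × aa) gives a 1:1 phenotypic ratio.
A goodness-of-fit test with 2 phenotype classes has df = 2 − 1 = 1.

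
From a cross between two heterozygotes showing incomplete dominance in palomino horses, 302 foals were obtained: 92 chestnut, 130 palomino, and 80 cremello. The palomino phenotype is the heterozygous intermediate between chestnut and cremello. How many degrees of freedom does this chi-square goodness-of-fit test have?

2

With incomplete dominance, a heterozygote × heterozygote cross gives a 1:2:1 phenotypic ratio.
A goodness-of-fit test with 3 phenotype classes has df = 3 − 1 = 2.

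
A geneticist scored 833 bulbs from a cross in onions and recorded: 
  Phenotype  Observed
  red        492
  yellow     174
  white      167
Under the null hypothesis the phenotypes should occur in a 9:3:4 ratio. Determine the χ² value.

The 9:3:4 ratio has 16 parts, so with N = 833 the expected counts are:
  red: 833 × 9/16 = 468.5625
  yellow: 833 × 3/16 = 156.1875
  white: 833 × 4/16 = 208.25
χ² = Σ (O − E)² / E
  red: (492 − 468.5625)² / 468.5625 = 1.1723
  yellow: (174 − 156.1875)² / 156.1875 = 2.0314
  white: (167 − 208.25)² / 208.25 = 8.1708
χ² = 1.1723 + 2.0314 + 8.1708 = 11.3745 ≈ 11.375

11.375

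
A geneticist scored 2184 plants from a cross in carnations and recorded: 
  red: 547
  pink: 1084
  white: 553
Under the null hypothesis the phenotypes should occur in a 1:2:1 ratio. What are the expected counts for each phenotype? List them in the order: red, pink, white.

Total ratio parts = 4. Expected numbers out of 2184:
  red: 2184 × 1/4 = 546
  pink: 2184 × 2/4 = 1092
  white: 2184 × 1/4 = 546

546, 1092, 546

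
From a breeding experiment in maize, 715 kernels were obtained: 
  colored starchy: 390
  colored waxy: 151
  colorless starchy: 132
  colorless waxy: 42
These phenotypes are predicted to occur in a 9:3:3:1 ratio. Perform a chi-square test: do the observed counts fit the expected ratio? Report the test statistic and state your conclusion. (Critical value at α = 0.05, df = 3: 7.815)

2.703; consistent

Expected counts for N = 715 under a 9:3:3:1 ratio (total parts = 16):
  colored starchy: 715 × 9/16 = 402.1875
  colored waxy: 715 × 3/16 = 134.0625
  colorless starchy: 715 × 3/16 = 134.0625
  colorless waxy: 715 × 1/16 = 44.6875
χ² = Σ (O − E)² / E
  colored starchy: (390 − 402.1875)² / 402.1875 = 0.3693
  colored waxy: (151 − 134.0625)² / 134.0625 = 2.1399
  colorless starchy: (132 − 134.0625)² / 134.0625 = 0.0317
  colorless waxy: (42 − 44.6875)² / 44.6875 = 0.1616
χ² = 0.3693 + 2.1399 + 0.0317 + 0.1616 = 2.7025 ≈ 2.703
Degrees of freedom = 4 − 1 = 3; critical value at α = 0.05 is 7.815.
Since 2.703 < 7.815, we fail to reject the null hypothesis — the data are consistent with the 9:3:3:1 ratio.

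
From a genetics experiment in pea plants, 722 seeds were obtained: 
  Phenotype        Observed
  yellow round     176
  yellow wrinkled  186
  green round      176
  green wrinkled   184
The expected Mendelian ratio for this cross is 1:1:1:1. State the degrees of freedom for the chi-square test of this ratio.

A goodness-of-fit test with 4 phenotype classes has df = 4 − 1 = 3.

3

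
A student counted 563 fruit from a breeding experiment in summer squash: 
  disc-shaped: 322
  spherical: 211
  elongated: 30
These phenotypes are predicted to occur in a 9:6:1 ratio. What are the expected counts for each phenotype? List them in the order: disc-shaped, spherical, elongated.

Under the 9:6:1 hypothesis (Σ ratio = 16, N = 563):
  disc-shaped: 563 × 9/16 = 316.6875
  spherical: 563 × 6/16 = 211.125
  elongated: 563 × 1/16 = 35.1875

316.6875, 211.125, 35.1875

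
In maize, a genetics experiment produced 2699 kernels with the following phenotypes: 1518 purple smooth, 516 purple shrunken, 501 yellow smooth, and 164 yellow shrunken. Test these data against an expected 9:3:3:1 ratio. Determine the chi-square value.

Under the 9:3:3:1 hypothesis (Σ ratio = 16, N = 2699):
  purple smooth: 2699 × 9/16 = 1518.1875
  purple shrunken: 2699 × 3/16 = 506.0625
  yellow smooth: 2699 × 3/16 = 506.0625
  yellow shrunken: 2699 × 1/16 = 168.6875
χ² = Σ (O − E)² / E
  purple smooth: (1518 − 1518.1875)² / 1518.1875 = 0.0000
  purple shrunken: (516 − 506.0625)² / 506.0625 = 0.1951
  yellow smooth: (501 − 506.0625)² / 506.0625 = 0.0506
  yellow shrunken: (164 − 168.6875)² / 168.6875 = 0.1303
χ² = 0.0000 + 0.1951 + 0.0506 + 0.1303 = 0.376

0.376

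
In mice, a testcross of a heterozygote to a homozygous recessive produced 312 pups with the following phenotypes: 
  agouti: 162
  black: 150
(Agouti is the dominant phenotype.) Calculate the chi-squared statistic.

A testcross of a heterozygote (Aa × aa) gives a 1:1 phenotypic ratio.
Total ratio parts = 2. Expected numbers out of 312:
  agouti: 312 × 1/2 = 156
  black: 312 × 1/2 = 156
χ² = Σ (O − E)² / E
  agouti: (162 − 156)² / 156 = 0.2308
  black: (150 − 156)² / 156 = 0.2308
χ² = 0.2308 + 0.2308 = 0.4616 ≈ 0.462

0.462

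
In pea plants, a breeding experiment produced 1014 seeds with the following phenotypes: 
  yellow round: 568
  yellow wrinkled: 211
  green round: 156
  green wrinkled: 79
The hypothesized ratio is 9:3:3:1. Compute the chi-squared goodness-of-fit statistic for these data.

The 9:3:3:1 ratio has 16 parts, so with N = 1014 the expected counts are:
  yellow round: 1014 × 9/16 = 570.375
  yellow wrinkled: 1014 × 3/16 = 190.125
  green round: 1014 × 3/16 = 190.125
  green wrinkled: 1014 × 1/16 = 63.375
χ² = Σ (O − E)² / E
  yellow round: (568 − 570.375)² / 570.375 = 0.0099
  yellow wrinkled: (211 − 190.125)² / 190.125 = 2.2920
  green round: (156 − 190.125)² / 190.125 = 6.1250
  green wrinkled: (79 − 63.375)² / 63.375 = 3.8523
χ² = 0.0099 + 2.2920 + 6.1250 + 3.8523 = 12.2792 ≈ 12.279

12.279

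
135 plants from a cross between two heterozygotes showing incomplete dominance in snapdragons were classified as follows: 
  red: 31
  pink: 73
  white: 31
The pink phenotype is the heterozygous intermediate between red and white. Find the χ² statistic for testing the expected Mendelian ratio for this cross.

With incomplete dominance, a heterozygote × heterozygote cross gives a 1:2:1 phenotypic ratio.
Total ratio parts = 4. Expected numbers out of 135:
  red: 135 × 1/4 = 33.75
  pink: 135 × 2/4 = 67.5
  white: 135 × 1/4 = 33.75
χ² = Σ (O − E)² / E
  red: (31 − 33.75)² / 33.75 = 0.2241
  pink: (73 − 67.5)² / 67.5 = 0.4481
  white: (31 − 33.75)² / 33.75 = 0.2241
χ² = 0.2241 + 0.4481 + 0.2241 = 0.8963 ≈ 0.896

0.896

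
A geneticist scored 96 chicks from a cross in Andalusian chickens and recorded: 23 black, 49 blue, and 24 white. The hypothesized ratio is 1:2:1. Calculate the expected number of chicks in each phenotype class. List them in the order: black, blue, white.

24, 48, 24

The 1:2:1 ratio has 4 parts, so with N = 96 the expected counts are:
  black: 96 × 1/4 = 24
  blue: 96 × 2/4 = 48
  white: 96 × 1/4 = 24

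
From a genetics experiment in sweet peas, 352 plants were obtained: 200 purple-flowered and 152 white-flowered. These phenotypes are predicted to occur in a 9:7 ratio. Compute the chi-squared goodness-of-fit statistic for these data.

Under the 9:7 hypothesis (Σ ratio = 16, N = 352):
  purple-flowered: 352 × 9/16 = 198
  white-flowered: 352 × 7/16 = 154
χ² = Σ (O − E)² / E
  purple-flowered: (200 − 198)² / 198 = 0.0202
  white-flowered: (152 − 154)² / 154 = 0.0260
χ² = 0.0202 + 0.0260 = 0.0462 ≈ 0.046

0.046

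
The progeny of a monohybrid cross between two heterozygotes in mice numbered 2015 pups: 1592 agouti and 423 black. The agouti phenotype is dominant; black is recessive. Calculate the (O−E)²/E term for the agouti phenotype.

For a monohybrid cross between heterozygotes with complete dominance, the expected phenotypic ratio is 3:1.
Under the 3:1 hypothesis (Σ ratio = 4, N = 2015):
  agouti: 2015 × 3/4 = 1511.25
  black: 2015 × 1/4 = 503.75
Contribution of agouti: (1592 − 1511.25)² / 1511.25 = 4.3147

4.315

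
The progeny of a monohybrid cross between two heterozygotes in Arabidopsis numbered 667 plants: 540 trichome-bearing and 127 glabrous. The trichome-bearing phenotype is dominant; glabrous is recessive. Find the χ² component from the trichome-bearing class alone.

For a monohybrid cross between heterozygotes with complete dominance, the expected phenotypic ratio is 3:1.
The 3:1 ratio has 4 parts, so with N = 667 the expected counts are:
  trichome-bearing: 667 × 3/4 = 500.25
  glabrous: 667 × 1/4 = 166.75
Contribution of trichome-bearing: (540 − 500.25)² / 500.25 = 3.1585

3.159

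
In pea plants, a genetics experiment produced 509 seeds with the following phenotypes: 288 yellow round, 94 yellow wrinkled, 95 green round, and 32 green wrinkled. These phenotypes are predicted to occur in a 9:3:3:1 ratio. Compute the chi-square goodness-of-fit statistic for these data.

0.035

Under the 9:3:3:1 hypothesis (Σ ratio = 16, N = 509):
  yellow round: 509 × 9/16 = 286.3125
  yellow wrinkled: 509 × 3/16 = 95.4375
  green round: 509 × 3/16 = 95.4375
  green wrinkled: 509 × 1/16 = 31.8125
χ² = Σ (O − E)² / E
  yellow round: (288 − 286.3125)² / 286.3125 = 0.0099
  yellow wrinkled: (94 − 95.4375)² / 95.4375 = 0.0217
  green round: (95 − 95.4375)² / 95.4375 = 0.0020
  green wrinkled: (32 − 31.8125)² / 31.8125 = 0.0011
χ² = 0.0099 + 0.0217 + 0.0020 + 0.0011 = 0.0347 ≈ 0.035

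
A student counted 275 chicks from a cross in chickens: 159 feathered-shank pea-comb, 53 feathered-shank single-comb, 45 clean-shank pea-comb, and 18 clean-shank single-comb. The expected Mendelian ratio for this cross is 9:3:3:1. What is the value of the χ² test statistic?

Under the 9:3:3:1 hypothesis (Σ ratio = 16, N = 275):
  feathered-shank pea-comb: 275 × 9/16 = 154.6875
  feathered-shank single-comb: 275 × 3/16 = 51.5625
  clean-shank pea-comb: 275 × 3/16 = 51.5625
  clean-shank single-comb: 275 × 1/16 = 17.1875
χ² = Σ (O − E)² / E
  feathered-shank pea-comb: (159 − 154.6875)² / 154.6875 = 0.1202
  feathered-shank single-comb: (53 − 51.5625)² / 51.5625 = 0.0401
  clean-shank pea-comb: (45 − 51.5625)² / 51.5625 = 0.8352
  clean-shank single-comb: (18 − 17.1875)² / 17.1875 = 0.0384
χ² = 0.1202 + 0.0401 + 0.8352 + 0.0384 = 1.0339 ≈ 1.034

1.034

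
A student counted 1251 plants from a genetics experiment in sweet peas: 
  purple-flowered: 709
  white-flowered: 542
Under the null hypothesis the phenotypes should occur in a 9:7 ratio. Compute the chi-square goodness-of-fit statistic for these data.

Under the 9:7 hypothesis (Σ ratio = 16, N = 1251):
  purple-flowered: 1251 × 9/16 = 703.6875
  white-flowered: 1251 × 7/16 = 547.3125
χ² = Σ (O − E)² / E
  purple-flowered: (709 − 703.6875)² / 703.6875 = 0.0401
  white-flowered: (542 − 547.3125)² / 547.3125 = 0.0516
χ² = 0.0401 + 0.0516 = 0.0917 ≈ 0.092

0.092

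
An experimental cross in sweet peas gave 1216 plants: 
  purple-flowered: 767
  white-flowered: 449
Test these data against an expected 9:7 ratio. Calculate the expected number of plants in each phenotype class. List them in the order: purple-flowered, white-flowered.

The 9:7 ratio has 16 parts, so with N = 1216 the expected counts are:
  purple-flowered: 1216 × 9/16 = 684
  white-flowered: 1216 × 7/16 = 532

684, 532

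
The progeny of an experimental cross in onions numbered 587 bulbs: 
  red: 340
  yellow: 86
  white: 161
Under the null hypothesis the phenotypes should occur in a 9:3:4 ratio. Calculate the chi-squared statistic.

6.936

Expected counts for N = 587 under a 9:3:4 ratio (total parts = 16):
  red: 587 × 9/16 = 330.1875
  yellow: 587 × 3/16 = 110.0625
  white: 587 × 4/16 = 146.75
χ² = Σ (O − E)² / E
  red: (340 − 330.1875)² / 330.1875 = 0.2916
  yellow: (86 − 110.0625)² / 110.0625 = 5.2607
  white: (161 − 146.75)² / 146.75 = 1.3837
χ² = 0.2916 + 5.2607 + 1.3837 = 6.936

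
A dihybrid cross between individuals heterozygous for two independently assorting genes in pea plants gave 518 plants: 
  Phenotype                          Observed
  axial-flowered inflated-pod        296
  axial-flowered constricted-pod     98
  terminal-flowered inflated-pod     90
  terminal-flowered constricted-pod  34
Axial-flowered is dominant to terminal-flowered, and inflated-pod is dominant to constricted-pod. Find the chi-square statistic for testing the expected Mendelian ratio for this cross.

0.686

A dihybrid F₂ with independent assortment and complete dominance at both loci gives a 9:3:3:1 phenotypic ratio.
Total ratio parts = 16. Expected numbers out of 518:
  axial-flowered inflated-pod: 518 × 9/16 = 291.375
  axial-flowered constricted-pod: 518 × 3/16 = 97.125
  terminal-flowered inflated-pod: 518 × 3/16 = 97.125
  terminal-flowered constricted-pod: 518 × 1/16 = 32.375
χ² = Σ (O − E)² / E
  axial-flowered inflated-pod: (296 − 291.375)² / 291.375 = 0.0734
  axial-flowered constricted-pod: (98 − 97.125)² / 97.125 = 0.0079
  terminal-flowered inflated-pod: (90 − 97.125)² / 97.125 = 0.5227
  terminal-flowered constricted-pod: (34 − 32.375)² / 32.375 = 0.0816
χ² = 0.0734 + 0.0079 + 0.5227 + 0.0816 = 0.6856 ≈ 0.686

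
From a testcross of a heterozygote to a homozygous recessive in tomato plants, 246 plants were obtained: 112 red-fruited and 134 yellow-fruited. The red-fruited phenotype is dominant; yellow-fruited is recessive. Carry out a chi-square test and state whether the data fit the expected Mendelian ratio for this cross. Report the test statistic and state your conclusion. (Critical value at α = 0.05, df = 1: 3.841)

1.967; consistent

A testcross of a heterozygote (Aa × aa) gives a 1:1 phenotypic ratio.
Total ratio parts = 2. Expected numbers out of 246:
  red-fruited: 246 × 1/2 = 123
  yellow-fruited: 246 × 1/2 = 123
χ² = Σ (O − E)² / E
  red-fruited: (112 − 123)² / 123 = 0.9837
  yellow-fruited: (134 − 123)² / 123 = 0.9837
χ² = 0.9837 + 0.9837 = 1.9674 ≈ 1.967
Degrees of freedom = 2 − 1 = 1; critical value at α = 0.05 is 3.841.
Since 1.967 < 3.841, we fail to reject the null hypothesis — the data are consistent with the 1:1 ratio.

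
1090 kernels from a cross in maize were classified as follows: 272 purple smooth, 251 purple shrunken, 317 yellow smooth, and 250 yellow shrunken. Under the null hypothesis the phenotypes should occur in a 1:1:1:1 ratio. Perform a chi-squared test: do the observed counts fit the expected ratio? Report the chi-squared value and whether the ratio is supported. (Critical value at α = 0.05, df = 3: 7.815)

Expected counts for N = 1090 under a 1:1:1:1 ratio (total parts = 4):
  purple smooth: 1090 × 1/4 = 272.5
  purple shrunken: 1090 × 1/4 = 272.5
  yellow smooth: 1090 × 1/4 = 272.5
  yellow shrunken: 1090 × 1/4 = 272.5
χ² = Σ (O − E)² / E
  purple smooth: (272 − 272.5)² / 272.5 = 0.0009
  purple shrunken: (251 − 272.5)² / 272.5 = 1.6963
  yellow smooth: (317 − 272.5)² / 272.5 = 7.2670
  yellow shrunken: (250 − 272.5)² / 272.5 = 1.8578
χ² = 0.0009 + 1.6963 + 7.2670 + 1.8578 = 10.822
Degrees of freedom = 4 − 1 = 3; critical value at α = 0.05 is 7.815.
Since 10.822 > 7.815, we reject the null hypothesis — the data do not fit the 1:1:1:1 ratio.

10.822; not consistent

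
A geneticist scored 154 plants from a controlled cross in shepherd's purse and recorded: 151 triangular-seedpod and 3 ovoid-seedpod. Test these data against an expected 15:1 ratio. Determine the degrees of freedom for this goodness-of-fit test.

A goodness-of-fit test with 2 phenotype classes has df = 2 − 1 = 1.

1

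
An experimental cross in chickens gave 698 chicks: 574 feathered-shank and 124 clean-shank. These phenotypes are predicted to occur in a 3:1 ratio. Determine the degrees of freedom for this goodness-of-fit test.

A goodness-of-fit test with 2 phenotype classes has df = 2 − 1 = 1.

1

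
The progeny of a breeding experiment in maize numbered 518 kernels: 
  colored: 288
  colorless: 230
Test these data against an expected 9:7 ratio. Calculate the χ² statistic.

The 9:7 ratio has 16 parts, so with N = 518 the expected counts are:
  colored: 518 × 9/16 = 291.375
  colorless: 518 × 7/16 = 226.625
χ² = Σ (O − E)² / E
  colored: (288 − 291.375)² / 291.375 = 0.0391
  colorless: (230 − 226.625)² / 226.625 = 0.0503
χ² = 0.0391 + 0.0503 = 0.0894 ≈ 0.089

0.089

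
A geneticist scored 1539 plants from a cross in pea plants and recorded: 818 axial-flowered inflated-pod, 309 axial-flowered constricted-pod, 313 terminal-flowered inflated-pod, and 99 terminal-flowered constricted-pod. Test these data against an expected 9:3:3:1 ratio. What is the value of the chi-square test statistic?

Under the 9:3:3:1 hypothesis (Σ ratio = 16, N = 1539):
  axial-flowered inflated-pod: 1539 × 9/16 = 865.6875
  axial-flowered constricted-pod: 1539 × 3/16 = 288.5625
  terminal-flowered inflated-pod: 1539 × 3/16 = 288.5625
  terminal-flowered constricted-pod: 1539 × 1/16 = 96.1875
χ² = Σ (O − E)² / E
  axial-flowered inflated-pod: (818 − 865.6875)² / 865.6875 = 2.6269
  axial-flowered constricted-pod: (309 − 288.5625)² / 288.5625 = 1.4475
  terminal-flowered inflated-pod: (313 − 288.5625)² / 288.5625 = 2.0695
  terminal-flowered constricted-pod: (99 − 96.1875)² / 96.1875 = 0.0822
χ² = 2.6269 + 1.4475 + 2.0695 + 0.0822 = 6.2261 ≈ 6.226

6.226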